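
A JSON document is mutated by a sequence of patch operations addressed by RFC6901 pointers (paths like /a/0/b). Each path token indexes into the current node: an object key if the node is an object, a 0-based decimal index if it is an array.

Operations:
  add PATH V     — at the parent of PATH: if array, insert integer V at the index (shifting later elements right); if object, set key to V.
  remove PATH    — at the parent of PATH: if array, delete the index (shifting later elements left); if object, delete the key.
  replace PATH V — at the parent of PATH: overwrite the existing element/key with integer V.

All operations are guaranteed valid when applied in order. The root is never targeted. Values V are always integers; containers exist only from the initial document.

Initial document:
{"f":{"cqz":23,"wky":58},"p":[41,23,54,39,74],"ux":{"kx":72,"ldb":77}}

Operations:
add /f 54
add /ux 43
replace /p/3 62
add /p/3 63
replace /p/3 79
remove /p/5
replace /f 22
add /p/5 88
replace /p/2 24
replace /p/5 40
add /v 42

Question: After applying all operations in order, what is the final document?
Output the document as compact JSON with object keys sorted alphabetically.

Answer: {"f":22,"p":[41,23,24,79,62,40],"ux":43,"v":42}

Derivation:
After op 1 (add /f 54): {"f":54,"p":[41,23,54,39,74],"ux":{"kx":72,"ldb":77}}
After op 2 (add /ux 43): {"f":54,"p":[41,23,54,39,74],"ux":43}
After op 3 (replace /p/3 62): {"f":54,"p":[41,23,54,62,74],"ux":43}
After op 4 (add /p/3 63): {"f":54,"p":[41,23,54,63,62,74],"ux":43}
After op 5 (replace /p/3 79): {"f":54,"p":[41,23,54,79,62,74],"ux":43}
After op 6 (remove /p/5): {"f":54,"p":[41,23,54,79,62],"ux":43}
After op 7 (replace /f 22): {"f":22,"p":[41,23,54,79,62],"ux":43}
After op 8 (add /p/5 88): {"f":22,"p":[41,23,54,79,62,88],"ux":43}
After op 9 (replace /p/2 24): {"f":22,"p":[41,23,24,79,62,88],"ux":43}
After op 10 (replace /p/5 40): {"f":22,"p":[41,23,24,79,62,40],"ux":43}
After op 11 (add /v 42): {"f":22,"p":[41,23,24,79,62,40],"ux":43,"v":42}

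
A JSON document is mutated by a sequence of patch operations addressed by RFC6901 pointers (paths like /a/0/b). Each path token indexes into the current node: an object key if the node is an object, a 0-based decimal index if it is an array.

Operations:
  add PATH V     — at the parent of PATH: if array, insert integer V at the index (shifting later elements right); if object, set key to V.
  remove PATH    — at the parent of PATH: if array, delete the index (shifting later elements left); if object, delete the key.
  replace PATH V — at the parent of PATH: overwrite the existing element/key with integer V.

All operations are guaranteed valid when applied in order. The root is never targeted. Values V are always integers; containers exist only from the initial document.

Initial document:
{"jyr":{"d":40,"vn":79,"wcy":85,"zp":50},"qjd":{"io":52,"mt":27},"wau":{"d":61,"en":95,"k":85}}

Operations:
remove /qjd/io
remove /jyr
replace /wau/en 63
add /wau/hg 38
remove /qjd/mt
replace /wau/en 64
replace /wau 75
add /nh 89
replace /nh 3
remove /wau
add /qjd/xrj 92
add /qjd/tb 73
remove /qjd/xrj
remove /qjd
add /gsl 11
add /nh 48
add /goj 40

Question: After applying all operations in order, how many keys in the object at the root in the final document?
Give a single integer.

Answer: 3

Derivation:
After op 1 (remove /qjd/io): {"jyr":{"d":40,"vn":79,"wcy":85,"zp":50},"qjd":{"mt":27},"wau":{"d":61,"en":95,"k":85}}
After op 2 (remove /jyr): {"qjd":{"mt":27},"wau":{"d":61,"en":95,"k":85}}
After op 3 (replace /wau/en 63): {"qjd":{"mt":27},"wau":{"d":61,"en":63,"k":85}}
After op 4 (add /wau/hg 38): {"qjd":{"mt":27},"wau":{"d":61,"en":63,"hg":38,"k":85}}
After op 5 (remove /qjd/mt): {"qjd":{},"wau":{"d":61,"en":63,"hg":38,"k":85}}
After op 6 (replace /wau/en 64): {"qjd":{},"wau":{"d":61,"en":64,"hg":38,"k":85}}
After op 7 (replace /wau 75): {"qjd":{},"wau":75}
After op 8 (add /nh 89): {"nh":89,"qjd":{},"wau":75}
After op 9 (replace /nh 3): {"nh":3,"qjd":{},"wau":75}
After op 10 (remove /wau): {"nh":3,"qjd":{}}
After op 11 (add /qjd/xrj 92): {"nh":3,"qjd":{"xrj":92}}
After op 12 (add /qjd/tb 73): {"nh":3,"qjd":{"tb":73,"xrj":92}}
After op 13 (remove /qjd/xrj): {"nh":3,"qjd":{"tb":73}}
After op 14 (remove /qjd): {"nh":3}
After op 15 (add /gsl 11): {"gsl":11,"nh":3}
After op 16 (add /nh 48): {"gsl":11,"nh":48}
After op 17 (add /goj 40): {"goj":40,"gsl":11,"nh":48}
Size at the root: 3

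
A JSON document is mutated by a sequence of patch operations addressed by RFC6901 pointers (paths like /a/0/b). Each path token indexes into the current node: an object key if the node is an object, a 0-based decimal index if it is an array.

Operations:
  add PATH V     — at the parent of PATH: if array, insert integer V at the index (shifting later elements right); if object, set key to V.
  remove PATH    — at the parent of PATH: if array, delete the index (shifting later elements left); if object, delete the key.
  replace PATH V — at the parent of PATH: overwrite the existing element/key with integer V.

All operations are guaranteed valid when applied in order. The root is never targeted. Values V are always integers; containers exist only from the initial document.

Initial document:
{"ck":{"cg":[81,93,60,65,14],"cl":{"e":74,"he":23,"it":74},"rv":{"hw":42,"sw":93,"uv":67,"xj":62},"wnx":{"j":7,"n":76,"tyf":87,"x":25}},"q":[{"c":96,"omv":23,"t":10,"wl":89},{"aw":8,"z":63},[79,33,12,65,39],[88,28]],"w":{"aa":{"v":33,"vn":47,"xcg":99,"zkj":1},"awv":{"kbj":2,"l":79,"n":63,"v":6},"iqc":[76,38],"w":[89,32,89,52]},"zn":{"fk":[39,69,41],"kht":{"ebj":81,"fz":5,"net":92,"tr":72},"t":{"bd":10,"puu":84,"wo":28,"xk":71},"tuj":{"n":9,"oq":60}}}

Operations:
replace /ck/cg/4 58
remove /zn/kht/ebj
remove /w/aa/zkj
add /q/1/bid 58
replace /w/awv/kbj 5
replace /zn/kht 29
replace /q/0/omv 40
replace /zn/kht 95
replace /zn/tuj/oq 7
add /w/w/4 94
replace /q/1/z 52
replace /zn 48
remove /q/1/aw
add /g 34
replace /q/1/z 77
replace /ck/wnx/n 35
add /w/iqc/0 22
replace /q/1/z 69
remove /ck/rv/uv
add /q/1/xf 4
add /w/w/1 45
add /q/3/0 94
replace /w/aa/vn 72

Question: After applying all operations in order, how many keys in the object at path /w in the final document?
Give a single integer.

After op 1 (replace /ck/cg/4 58): {"ck":{"cg":[81,93,60,65,58],"cl":{"e":74,"he":23,"it":74},"rv":{"hw":42,"sw":93,"uv":67,"xj":62},"wnx":{"j":7,"n":76,"tyf":87,"x":25}},"q":[{"c":96,"omv":23,"t":10,"wl":89},{"aw":8,"z":63},[79,33,12,65,39],[88,28]],"w":{"aa":{"v":33,"vn":47,"xcg":99,"zkj":1},"awv":{"kbj":2,"l":79,"n":63,"v":6},"iqc":[76,38],"w":[89,32,89,52]},"zn":{"fk":[39,69,41],"kht":{"ebj":81,"fz":5,"net":92,"tr":72},"t":{"bd":10,"puu":84,"wo":28,"xk":71},"tuj":{"n":9,"oq":60}}}
After op 3 (remove /w/aa/zkj): {"ck":{"cg":[81,93,60,65,58],"cl":{"e":74,"he":23,"it":74},"rv":{"hw":42,"sw":93,"uv":67,"xj":62},"wnx":{"j":7,"n":76,"tyf":87,"x":25}},"q":[{"c":96,"omv":23,"t":10,"wl":89},{"aw":8,"z":63},[79,33,12,65,39],[88,28]],"w":{"aa":{"v":33,"vn":47,"xcg":99},"awv":{"kbj":2,"l":79,"n":63,"v":6},"iqc":[76,38],"w":[89,32,89,52]},"zn":{"fk":[39,69,41],"kht":{"fz":5,"net":92,"tr":72},"t":{"bd":10,"puu":84,"wo":28,"xk":71},"tuj":{"n":9,"oq":60}}}
After op 5 (replace /w/awv/kbj 5): {"ck":{"cg":[81,93,60,65,58],"cl":{"e":74,"he":23,"it":74},"rv":{"hw":42,"sw":93,"uv":67,"xj":62},"wnx":{"j":7,"n":76,"tyf":87,"x":25}},"q":[{"c":96,"omv":23,"t":10,"wl":89},{"aw":8,"bid":58,"z":63},[79,33,12,65,39],[88,28]],"w":{"aa":{"v":33,"vn":47,"xcg":99},"awv":{"kbj":5,"l":79,"n":63,"v":6},"iqc":[76,38],"w":[89,32,89,52]},"zn":{"fk":[39,69,41],"kht":{"fz":5,"net":92,"tr":72},"t":{"bd":10,"puu":84,"wo":28,"xk":71},"tuj":{"n":9,"oq":60}}}
After op 7 (replace /q/0/omv 40): {"ck":{"cg":[81,93,60,65,58],"cl":{"e":74,"he":23,"it":74},"rv":{"hw":42,"sw":93,"uv":67,"xj":62},"wnx":{"j":7,"n":76,"tyf":87,"x":25}},"q":[{"c":96,"omv":40,"t":10,"wl":89},{"aw":8,"bid":58,"z":63},[79,33,12,65,39],[88,28]],"w":{"aa":{"v":33,"vn":47,"xcg":99},"awv":{"kbj":5,"l":79,"n":63,"v":6},"iqc":[76,38],"w":[89,32,89,52]},"zn":{"fk":[39,69,41],"kht":29,"t":{"bd":10,"puu":84,"wo":28,"xk":71},"tuj":{"n":9,"oq":60}}}
After op 9 (replace /zn/tuj/oq 7): {"ck":{"cg":[81,93,60,65,58],"cl":{"e":74,"he":23,"it":74},"rv":{"hw":42,"sw":93,"uv":67,"xj":62},"wnx":{"j":7,"n":76,"tyf":87,"x":25}},"q":[{"c":96,"omv":40,"t":10,"wl":89},{"aw":8,"bid":58,"z":63},[79,33,12,65,39],[88,28]],"w":{"aa":{"v":33,"vn":47,"xcg":99},"awv":{"kbj":5,"l":79,"n":63,"v":6},"iqc":[76,38],"w":[89,32,89,52]},"zn":{"fk":[39,69,41],"kht":95,"t":{"bd":10,"puu":84,"wo":28,"xk":71},"tuj":{"n":9,"oq":7}}}
After op 11 (replace /q/1/z 52): {"ck":{"cg":[81,93,60,65,58],"cl":{"e":74,"he":23,"it":74},"rv":{"hw":42,"sw":93,"uv":67,"xj":62},"wnx":{"j":7,"n":76,"tyf":87,"x":25}},"q":[{"c":96,"omv":40,"t":10,"wl":89},{"aw":8,"bid":58,"z":52},[79,33,12,65,39],[88,28]],"w":{"aa":{"v":33,"vn":47,"xcg":99},"awv":{"kbj":5,"l":79,"n":63,"v":6},"iqc":[76,38],"w":[89,32,89,52,94]},"zn":{"fk":[39,69,41],"kht":95,"t":{"bd":10,"puu":84,"wo":28,"xk":71},"tuj":{"n":9,"oq":7}}}
After op 13 (remove /q/1/aw): {"ck":{"cg":[81,93,60,65,58],"cl":{"e":74,"he":23,"it":74},"rv":{"hw":42,"sw":93,"uv":67,"xj":62},"wnx":{"j":7,"n":76,"tyf":87,"x":25}},"q":[{"c":96,"omv":40,"t":10,"wl":89},{"bid":58,"z":52},[79,33,12,65,39],[88,28]],"w":{"aa":{"v":33,"vn":47,"xcg":99},"awv":{"kbj":5,"l":79,"n":63,"v":6},"iqc":[76,38],"w":[89,32,89,52,94]},"zn":48}
After op 15 (replace /q/1/z 77): {"ck":{"cg":[81,93,60,65,58],"cl":{"e":74,"he":23,"it":74},"rv":{"hw":42,"sw":93,"uv":67,"xj":62},"wnx":{"j":7,"n":76,"tyf":87,"x":25}},"g":34,"q":[{"c":96,"omv":40,"t":10,"wl":89},{"bid":58,"z":77},[79,33,12,65,39],[88,28]],"w":{"aa":{"v":33,"vn":47,"xcg":99},"awv":{"kbj":5,"l":79,"n":63,"v":6},"iqc":[76,38],"w":[89,32,89,52,94]},"zn":48}
After op 17 (add /w/iqc/0 22): {"ck":{"cg":[81,93,60,65,58],"cl":{"e":74,"he":23,"it":74},"rv":{"hw":42,"sw":93,"uv":67,"xj":62},"wnx":{"j":7,"n":35,"tyf":87,"x":25}},"g":34,"q":[{"c":96,"omv":40,"t":10,"wl":89},{"bid":58,"z":77},[79,33,12,65,39],[88,28]],"w":{"aa":{"v":33,"vn":47,"xcg":99},"awv":{"kbj":5,"l":79,"n":63,"v":6},"iqc":[22,76,38],"w":[89,32,89,52,94]},"zn":48}
After op 19 (remove /ck/rv/uv): {"ck":{"cg":[81,93,60,65,58],"cl":{"e":74,"he":23,"it":74},"rv":{"hw":42,"sw":93,"xj":62},"wnx":{"j":7,"n":35,"tyf":87,"x":25}},"g":34,"q":[{"c":96,"omv":40,"t":10,"wl":89},{"bid":58,"z":69},[79,33,12,65,39],[88,28]],"w":{"aa":{"v":33,"vn":47,"xcg":99},"awv":{"kbj":5,"l":79,"n":63,"v":6},"iqc":[22,76,38],"w":[89,32,89,52,94]},"zn":48}
After op 21 (add /w/w/1 45): {"ck":{"cg":[81,93,60,65,58],"cl":{"e":74,"he":23,"it":74},"rv":{"hw":42,"sw":93,"xj":62},"wnx":{"j":7,"n":35,"tyf":87,"x":25}},"g":34,"q":[{"c":96,"omv":40,"t":10,"wl":89},{"bid":58,"xf":4,"z":69},[79,33,12,65,39],[88,28]],"w":{"aa":{"v":33,"vn":47,"xcg":99},"awv":{"kbj":5,"l":79,"n":63,"v":6},"iqc":[22,76,38],"w":[89,45,32,89,52,94]},"zn":48}
Size at path /w: 4

Answer: 4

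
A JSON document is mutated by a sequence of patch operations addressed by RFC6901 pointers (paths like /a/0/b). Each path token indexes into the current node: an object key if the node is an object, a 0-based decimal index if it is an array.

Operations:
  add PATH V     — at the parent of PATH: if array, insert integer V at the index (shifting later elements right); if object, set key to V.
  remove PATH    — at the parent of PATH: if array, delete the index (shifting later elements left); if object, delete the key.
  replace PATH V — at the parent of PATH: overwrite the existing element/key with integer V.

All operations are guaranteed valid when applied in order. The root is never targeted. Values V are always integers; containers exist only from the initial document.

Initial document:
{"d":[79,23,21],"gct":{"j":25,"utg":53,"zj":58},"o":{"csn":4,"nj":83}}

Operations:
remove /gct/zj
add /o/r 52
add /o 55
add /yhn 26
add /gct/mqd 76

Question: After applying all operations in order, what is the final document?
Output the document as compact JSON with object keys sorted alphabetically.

After op 1 (remove /gct/zj): {"d":[79,23,21],"gct":{"j":25,"utg":53},"o":{"csn":4,"nj":83}}
After op 2 (add /o/r 52): {"d":[79,23,21],"gct":{"j":25,"utg":53},"o":{"csn":4,"nj":83,"r":52}}
After op 3 (add /o 55): {"d":[79,23,21],"gct":{"j":25,"utg":53},"o":55}
After op 4 (add /yhn 26): {"d":[79,23,21],"gct":{"j":25,"utg":53},"o":55,"yhn":26}
After op 5 (add /gct/mqd 76): {"d":[79,23,21],"gct":{"j":25,"mqd":76,"utg":53},"o":55,"yhn":26}

Answer: {"d":[79,23,21],"gct":{"j":25,"mqd":76,"utg":53},"o":55,"yhn":26}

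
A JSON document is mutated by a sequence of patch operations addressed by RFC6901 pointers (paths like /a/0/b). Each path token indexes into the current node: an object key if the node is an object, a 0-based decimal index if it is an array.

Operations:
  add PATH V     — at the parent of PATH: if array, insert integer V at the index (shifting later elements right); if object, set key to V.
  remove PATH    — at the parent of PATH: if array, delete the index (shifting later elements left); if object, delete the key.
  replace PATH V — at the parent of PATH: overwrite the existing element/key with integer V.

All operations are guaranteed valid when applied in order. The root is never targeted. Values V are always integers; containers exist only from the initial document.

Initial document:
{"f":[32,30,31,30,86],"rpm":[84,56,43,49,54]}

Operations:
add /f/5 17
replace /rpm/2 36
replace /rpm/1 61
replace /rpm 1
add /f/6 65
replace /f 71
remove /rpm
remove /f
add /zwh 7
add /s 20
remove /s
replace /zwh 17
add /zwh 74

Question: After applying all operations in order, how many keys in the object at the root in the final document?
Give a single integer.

After op 1 (add /f/5 17): {"f":[32,30,31,30,86,17],"rpm":[84,56,43,49,54]}
After op 2 (replace /rpm/2 36): {"f":[32,30,31,30,86,17],"rpm":[84,56,36,49,54]}
After op 3 (replace /rpm/1 61): {"f":[32,30,31,30,86,17],"rpm":[84,61,36,49,54]}
After op 4 (replace /rpm 1): {"f":[32,30,31,30,86,17],"rpm":1}
After op 5 (add /f/6 65): {"f":[32,30,31,30,86,17,65],"rpm":1}
After op 6 (replace /f 71): {"f":71,"rpm":1}
After op 7 (remove /rpm): {"f":71}
After op 8 (remove /f): {}
After op 9 (add /zwh 7): {"zwh":7}
After op 10 (add /s 20): {"s":20,"zwh":7}
After op 11 (remove /s): {"zwh":7}
After op 12 (replace /zwh 17): {"zwh":17}
After op 13 (add /zwh 74): {"zwh":74}
Size at the root: 1

Answer: 1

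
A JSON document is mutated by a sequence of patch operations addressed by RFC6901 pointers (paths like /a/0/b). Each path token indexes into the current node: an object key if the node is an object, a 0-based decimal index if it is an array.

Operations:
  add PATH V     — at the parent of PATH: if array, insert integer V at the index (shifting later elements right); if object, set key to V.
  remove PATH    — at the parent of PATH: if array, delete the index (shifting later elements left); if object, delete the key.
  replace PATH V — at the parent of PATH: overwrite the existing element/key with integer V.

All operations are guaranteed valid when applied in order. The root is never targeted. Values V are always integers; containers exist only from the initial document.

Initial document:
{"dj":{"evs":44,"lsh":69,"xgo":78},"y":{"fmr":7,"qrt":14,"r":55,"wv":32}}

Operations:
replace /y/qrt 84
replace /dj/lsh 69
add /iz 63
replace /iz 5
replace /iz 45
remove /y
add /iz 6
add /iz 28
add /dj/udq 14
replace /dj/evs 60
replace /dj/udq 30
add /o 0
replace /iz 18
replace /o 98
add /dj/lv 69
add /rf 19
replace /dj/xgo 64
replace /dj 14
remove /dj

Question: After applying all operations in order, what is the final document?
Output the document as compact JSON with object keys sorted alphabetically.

After op 1 (replace /y/qrt 84): {"dj":{"evs":44,"lsh":69,"xgo":78},"y":{"fmr":7,"qrt":84,"r":55,"wv":32}}
After op 2 (replace /dj/lsh 69): {"dj":{"evs":44,"lsh":69,"xgo":78},"y":{"fmr":7,"qrt":84,"r":55,"wv":32}}
After op 3 (add /iz 63): {"dj":{"evs":44,"lsh":69,"xgo":78},"iz":63,"y":{"fmr":7,"qrt":84,"r":55,"wv":32}}
After op 4 (replace /iz 5): {"dj":{"evs":44,"lsh":69,"xgo":78},"iz":5,"y":{"fmr":7,"qrt":84,"r":55,"wv":32}}
After op 5 (replace /iz 45): {"dj":{"evs":44,"lsh":69,"xgo":78},"iz":45,"y":{"fmr":7,"qrt":84,"r":55,"wv":32}}
After op 6 (remove /y): {"dj":{"evs":44,"lsh":69,"xgo":78},"iz":45}
After op 7 (add /iz 6): {"dj":{"evs":44,"lsh":69,"xgo":78},"iz":6}
After op 8 (add /iz 28): {"dj":{"evs":44,"lsh":69,"xgo":78},"iz":28}
After op 9 (add /dj/udq 14): {"dj":{"evs":44,"lsh":69,"udq":14,"xgo":78},"iz":28}
After op 10 (replace /dj/evs 60): {"dj":{"evs":60,"lsh":69,"udq":14,"xgo":78},"iz":28}
After op 11 (replace /dj/udq 30): {"dj":{"evs":60,"lsh":69,"udq":30,"xgo":78},"iz":28}
After op 12 (add /o 0): {"dj":{"evs":60,"lsh":69,"udq":30,"xgo":78},"iz":28,"o":0}
After op 13 (replace /iz 18): {"dj":{"evs":60,"lsh":69,"udq":30,"xgo":78},"iz":18,"o":0}
After op 14 (replace /o 98): {"dj":{"evs":60,"lsh":69,"udq":30,"xgo":78},"iz":18,"o":98}
After op 15 (add /dj/lv 69): {"dj":{"evs":60,"lsh":69,"lv":69,"udq":30,"xgo":78},"iz":18,"o":98}
After op 16 (add /rf 19): {"dj":{"evs":60,"lsh":69,"lv":69,"udq":30,"xgo":78},"iz":18,"o":98,"rf":19}
After op 17 (replace /dj/xgo 64): {"dj":{"evs":60,"lsh":69,"lv":69,"udq":30,"xgo":64},"iz":18,"o":98,"rf":19}
After op 18 (replace /dj 14): {"dj":14,"iz":18,"o":98,"rf":19}
After op 19 (remove /dj): {"iz":18,"o":98,"rf":19}

Answer: {"iz":18,"o":98,"rf":19}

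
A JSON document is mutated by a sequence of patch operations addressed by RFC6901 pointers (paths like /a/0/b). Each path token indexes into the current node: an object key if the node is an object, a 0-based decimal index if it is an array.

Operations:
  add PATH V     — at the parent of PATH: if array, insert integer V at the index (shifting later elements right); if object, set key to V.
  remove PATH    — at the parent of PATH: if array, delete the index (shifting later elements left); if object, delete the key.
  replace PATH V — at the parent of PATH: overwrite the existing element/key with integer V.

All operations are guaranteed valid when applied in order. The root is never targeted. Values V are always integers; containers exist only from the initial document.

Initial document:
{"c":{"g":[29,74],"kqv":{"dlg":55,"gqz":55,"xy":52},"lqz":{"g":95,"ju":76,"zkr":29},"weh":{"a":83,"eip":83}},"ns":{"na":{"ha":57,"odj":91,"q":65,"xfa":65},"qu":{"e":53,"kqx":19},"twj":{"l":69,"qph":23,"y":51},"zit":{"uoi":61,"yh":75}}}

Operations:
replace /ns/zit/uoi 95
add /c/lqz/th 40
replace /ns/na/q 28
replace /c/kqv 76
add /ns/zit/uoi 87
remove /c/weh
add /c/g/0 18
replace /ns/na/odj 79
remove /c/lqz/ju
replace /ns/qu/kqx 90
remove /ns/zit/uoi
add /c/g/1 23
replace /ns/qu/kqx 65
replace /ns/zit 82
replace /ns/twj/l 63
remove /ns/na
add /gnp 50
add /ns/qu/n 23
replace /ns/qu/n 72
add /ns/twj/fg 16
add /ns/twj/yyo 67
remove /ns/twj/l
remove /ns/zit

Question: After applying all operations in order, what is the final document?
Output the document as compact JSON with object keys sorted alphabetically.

After op 1 (replace /ns/zit/uoi 95): {"c":{"g":[29,74],"kqv":{"dlg":55,"gqz":55,"xy":52},"lqz":{"g":95,"ju":76,"zkr":29},"weh":{"a":83,"eip":83}},"ns":{"na":{"ha":57,"odj":91,"q":65,"xfa":65},"qu":{"e":53,"kqx":19},"twj":{"l":69,"qph":23,"y":51},"zit":{"uoi":95,"yh":75}}}
After op 2 (add /c/lqz/th 40): {"c":{"g":[29,74],"kqv":{"dlg":55,"gqz":55,"xy":52},"lqz":{"g":95,"ju":76,"th":40,"zkr":29},"weh":{"a":83,"eip":83}},"ns":{"na":{"ha":57,"odj":91,"q":65,"xfa":65},"qu":{"e":53,"kqx":19},"twj":{"l":69,"qph":23,"y":51},"zit":{"uoi":95,"yh":75}}}
After op 3 (replace /ns/na/q 28): {"c":{"g":[29,74],"kqv":{"dlg":55,"gqz":55,"xy":52},"lqz":{"g":95,"ju":76,"th":40,"zkr":29},"weh":{"a":83,"eip":83}},"ns":{"na":{"ha":57,"odj":91,"q":28,"xfa":65},"qu":{"e":53,"kqx":19},"twj":{"l":69,"qph":23,"y":51},"zit":{"uoi":95,"yh":75}}}
After op 4 (replace /c/kqv 76): {"c":{"g":[29,74],"kqv":76,"lqz":{"g":95,"ju":76,"th":40,"zkr":29},"weh":{"a":83,"eip":83}},"ns":{"na":{"ha":57,"odj":91,"q":28,"xfa":65},"qu":{"e":53,"kqx":19},"twj":{"l":69,"qph":23,"y":51},"zit":{"uoi":95,"yh":75}}}
After op 5 (add /ns/zit/uoi 87): {"c":{"g":[29,74],"kqv":76,"lqz":{"g":95,"ju":76,"th":40,"zkr":29},"weh":{"a":83,"eip":83}},"ns":{"na":{"ha":57,"odj":91,"q":28,"xfa":65},"qu":{"e":53,"kqx":19},"twj":{"l":69,"qph":23,"y":51},"zit":{"uoi":87,"yh":75}}}
After op 6 (remove /c/weh): {"c":{"g":[29,74],"kqv":76,"lqz":{"g":95,"ju":76,"th":40,"zkr":29}},"ns":{"na":{"ha":57,"odj":91,"q":28,"xfa":65},"qu":{"e":53,"kqx":19},"twj":{"l":69,"qph":23,"y":51},"zit":{"uoi":87,"yh":75}}}
After op 7 (add /c/g/0 18): {"c":{"g":[18,29,74],"kqv":76,"lqz":{"g":95,"ju":76,"th":40,"zkr":29}},"ns":{"na":{"ha":57,"odj":91,"q":28,"xfa":65},"qu":{"e":53,"kqx":19},"twj":{"l":69,"qph":23,"y":51},"zit":{"uoi":87,"yh":75}}}
After op 8 (replace /ns/na/odj 79): {"c":{"g":[18,29,74],"kqv":76,"lqz":{"g":95,"ju":76,"th":40,"zkr":29}},"ns":{"na":{"ha":57,"odj":79,"q":28,"xfa":65},"qu":{"e":53,"kqx":19},"twj":{"l":69,"qph":23,"y":51},"zit":{"uoi":87,"yh":75}}}
After op 9 (remove /c/lqz/ju): {"c":{"g":[18,29,74],"kqv":76,"lqz":{"g":95,"th":40,"zkr":29}},"ns":{"na":{"ha":57,"odj":79,"q":28,"xfa":65},"qu":{"e":53,"kqx":19},"twj":{"l":69,"qph":23,"y":51},"zit":{"uoi":87,"yh":75}}}
After op 10 (replace /ns/qu/kqx 90): {"c":{"g":[18,29,74],"kqv":76,"lqz":{"g":95,"th":40,"zkr":29}},"ns":{"na":{"ha":57,"odj":79,"q":28,"xfa":65},"qu":{"e":53,"kqx":90},"twj":{"l":69,"qph":23,"y":51},"zit":{"uoi":87,"yh":75}}}
After op 11 (remove /ns/zit/uoi): {"c":{"g":[18,29,74],"kqv":76,"lqz":{"g":95,"th":40,"zkr":29}},"ns":{"na":{"ha":57,"odj":79,"q":28,"xfa":65},"qu":{"e":53,"kqx":90},"twj":{"l":69,"qph":23,"y":51},"zit":{"yh":75}}}
After op 12 (add /c/g/1 23): {"c":{"g":[18,23,29,74],"kqv":76,"lqz":{"g":95,"th":40,"zkr":29}},"ns":{"na":{"ha":57,"odj":79,"q":28,"xfa":65},"qu":{"e":53,"kqx":90},"twj":{"l":69,"qph":23,"y":51},"zit":{"yh":75}}}
After op 13 (replace /ns/qu/kqx 65): {"c":{"g":[18,23,29,74],"kqv":76,"lqz":{"g":95,"th":40,"zkr":29}},"ns":{"na":{"ha":57,"odj":79,"q":28,"xfa":65},"qu":{"e":53,"kqx":65},"twj":{"l":69,"qph":23,"y":51},"zit":{"yh":75}}}
After op 14 (replace /ns/zit 82): {"c":{"g":[18,23,29,74],"kqv":76,"lqz":{"g":95,"th":40,"zkr":29}},"ns":{"na":{"ha":57,"odj":79,"q":28,"xfa":65},"qu":{"e":53,"kqx":65},"twj":{"l":69,"qph":23,"y":51},"zit":82}}
After op 15 (replace /ns/twj/l 63): {"c":{"g":[18,23,29,74],"kqv":76,"lqz":{"g":95,"th":40,"zkr":29}},"ns":{"na":{"ha":57,"odj":79,"q":28,"xfa":65},"qu":{"e":53,"kqx":65},"twj":{"l":63,"qph":23,"y":51},"zit":82}}
After op 16 (remove /ns/na): {"c":{"g":[18,23,29,74],"kqv":76,"lqz":{"g":95,"th":40,"zkr":29}},"ns":{"qu":{"e":53,"kqx":65},"twj":{"l":63,"qph":23,"y":51},"zit":82}}
After op 17 (add /gnp 50): {"c":{"g":[18,23,29,74],"kqv":76,"lqz":{"g":95,"th":40,"zkr":29}},"gnp":50,"ns":{"qu":{"e":53,"kqx":65},"twj":{"l":63,"qph":23,"y":51},"zit":82}}
After op 18 (add /ns/qu/n 23): {"c":{"g":[18,23,29,74],"kqv":76,"lqz":{"g":95,"th":40,"zkr":29}},"gnp":50,"ns":{"qu":{"e":53,"kqx":65,"n":23},"twj":{"l":63,"qph":23,"y":51},"zit":82}}
After op 19 (replace /ns/qu/n 72): {"c":{"g":[18,23,29,74],"kqv":76,"lqz":{"g":95,"th":40,"zkr":29}},"gnp":50,"ns":{"qu":{"e":53,"kqx":65,"n":72},"twj":{"l":63,"qph":23,"y":51},"zit":82}}
After op 20 (add /ns/twj/fg 16): {"c":{"g":[18,23,29,74],"kqv":76,"lqz":{"g":95,"th":40,"zkr":29}},"gnp":50,"ns":{"qu":{"e":53,"kqx":65,"n":72},"twj":{"fg":16,"l":63,"qph":23,"y":51},"zit":82}}
After op 21 (add /ns/twj/yyo 67): {"c":{"g":[18,23,29,74],"kqv":76,"lqz":{"g":95,"th":40,"zkr":29}},"gnp":50,"ns":{"qu":{"e":53,"kqx":65,"n":72},"twj":{"fg":16,"l":63,"qph":23,"y":51,"yyo":67},"zit":82}}
After op 22 (remove /ns/twj/l): {"c":{"g":[18,23,29,74],"kqv":76,"lqz":{"g":95,"th":40,"zkr":29}},"gnp":50,"ns":{"qu":{"e":53,"kqx":65,"n":72},"twj":{"fg":16,"qph":23,"y":51,"yyo":67},"zit":82}}
After op 23 (remove /ns/zit): {"c":{"g":[18,23,29,74],"kqv":76,"lqz":{"g":95,"th":40,"zkr":29}},"gnp":50,"ns":{"qu":{"e":53,"kqx":65,"n":72},"twj":{"fg":16,"qph":23,"y":51,"yyo":67}}}

Answer: {"c":{"g":[18,23,29,74],"kqv":76,"lqz":{"g":95,"th":40,"zkr":29}},"gnp":50,"ns":{"qu":{"e":53,"kqx":65,"n":72},"twj":{"fg":16,"qph":23,"y":51,"yyo":67}}}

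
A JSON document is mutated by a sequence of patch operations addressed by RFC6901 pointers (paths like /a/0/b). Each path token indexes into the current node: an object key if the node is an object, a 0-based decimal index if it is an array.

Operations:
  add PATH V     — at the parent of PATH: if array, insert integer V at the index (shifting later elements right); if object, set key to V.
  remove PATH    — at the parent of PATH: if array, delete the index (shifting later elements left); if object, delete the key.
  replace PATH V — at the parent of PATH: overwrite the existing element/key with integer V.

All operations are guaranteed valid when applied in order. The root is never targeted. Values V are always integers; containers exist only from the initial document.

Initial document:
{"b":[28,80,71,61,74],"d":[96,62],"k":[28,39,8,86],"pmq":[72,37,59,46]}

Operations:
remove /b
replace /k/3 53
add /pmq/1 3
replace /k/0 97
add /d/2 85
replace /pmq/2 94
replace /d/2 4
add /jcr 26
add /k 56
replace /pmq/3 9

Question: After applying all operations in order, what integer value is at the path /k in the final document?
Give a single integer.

After op 1 (remove /b): {"d":[96,62],"k":[28,39,8,86],"pmq":[72,37,59,46]}
After op 2 (replace /k/3 53): {"d":[96,62],"k":[28,39,8,53],"pmq":[72,37,59,46]}
After op 3 (add /pmq/1 3): {"d":[96,62],"k":[28,39,8,53],"pmq":[72,3,37,59,46]}
After op 4 (replace /k/0 97): {"d":[96,62],"k":[97,39,8,53],"pmq":[72,3,37,59,46]}
After op 5 (add /d/2 85): {"d":[96,62,85],"k":[97,39,8,53],"pmq":[72,3,37,59,46]}
After op 6 (replace /pmq/2 94): {"d":[96,62,85],"k":[97,39,8,53],"pmq":[72,3,94,59,46]}
After op 7 (replace /d/2 4): {"d":[96,62,4],"k":[97,39,8,53],"pmq":[72,3,94,59,46]}
After op 8 (add /jcr 26): {"d":[96,62,4],"jcr":26,"k":[97,39,8,53],"pmq":[72,3,94,59,46]}
After op 9 (add /k 56): {"d":[96,62,4],"jcr":26,"k":56,"pmq":[72,3,94,59,46]}
After op 10 (replace /pmq/3 9): {"d":[96,62,4],"jcr":26,"k":56,"pmq":[72,3,94,9,46]}
Value at /k: 56

Answer: 56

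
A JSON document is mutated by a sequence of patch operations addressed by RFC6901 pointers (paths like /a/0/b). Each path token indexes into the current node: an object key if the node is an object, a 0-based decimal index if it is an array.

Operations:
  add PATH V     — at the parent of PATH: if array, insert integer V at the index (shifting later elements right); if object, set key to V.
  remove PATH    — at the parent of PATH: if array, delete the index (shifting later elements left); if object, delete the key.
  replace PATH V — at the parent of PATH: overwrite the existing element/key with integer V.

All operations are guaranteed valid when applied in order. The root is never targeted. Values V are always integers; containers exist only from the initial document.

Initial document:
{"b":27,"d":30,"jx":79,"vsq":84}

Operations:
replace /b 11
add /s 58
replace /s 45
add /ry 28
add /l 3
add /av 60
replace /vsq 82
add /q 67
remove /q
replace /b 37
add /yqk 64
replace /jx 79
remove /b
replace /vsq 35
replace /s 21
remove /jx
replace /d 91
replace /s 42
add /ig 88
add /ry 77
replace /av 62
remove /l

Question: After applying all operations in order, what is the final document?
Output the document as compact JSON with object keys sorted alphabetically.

Answer: {"av":62,"d":91,"ig":88,"ry":77,"s":42,"vsq":35,"yqk":64}

Derivation:
After op 1 (replace /b 11): {"b":11,"d":30,"jx":79,"vsq":84}
After op 2 (add /s 58): {"b":11,"d":30,"jx":79,"s":58,"vsq":84}
After op 3 (replace /s 45): {"b":11,"d":30,"jx":79,"s":45,"vsq":84}
After op 4 (add /ry 28): {"b":11,"d":30,"jx":79,"ry":28,"s":45,"vsq":84}
After op 5 (add /l 3): {"b":11,"d":30,"jx":79,"l":3,"ry":28,"s":45,"vsq":84}
After op 6 (add /av 60): {"av":60,"b":11,"d":30,"jx":79,"l":3,"ry":28,"s":45,"vsq":84}
After op 7 (replace /vsq 82): {"av":60,"b":11,"d":30,"jx":79,"l":3,"ry":28,"s":45,"vsq":82}
After op 8 (add /q 67): {"av":60,"b":11,"d":30,"jx":79,"l":3,"q":67,"ry":28,"s":45,"vsq":82}
After op 9 (remove /q): {"av":60,"b":11,"d":30,"jx":79,"l":3,"ry":28,"s":45,"vsq":82}
After op 10 (replace /b 37): {"av":60,"b":37,"d":30,"jx":79,"l":3,"ry":28,"s":45,"vsq":82}
After op 11 (add /yqk 64): {"av":60,"b":37,"d":30,"jx":79,"l":3,"ry":28,"s":45,"vsq":82,"yqk":64}
After op 12 (replace /jx 79): {"av":60,"b":37,"d":30,"jx":79,"l":3,"ry":28,"s":45,"vsq":82,"yqk":64}
After op 13 (remove /b): {"av":60,"d":30,"jx":79,"l":3,"ry":28,"s":45,"vsq":82,"yqk":64}
After op 14 (replace /vsq 35): {"av":60,"d":30,"jx":79,"l":3,"ry":28,"s":45,"vsq":35,"yqk":64}
After op 15 (replace /s 21): {"av":60,"d":30,"jx":79,"l":3,"ry":28,"s":21,"vsq":35,"yqk":64}
After op 16 (remove /jx): {"av":60,"d":30,"l":3,"ry":28,"s":21,"vsq":35,"yqk":64}
After op 17 (replace /d 91): {"av":60,"d":91,"l":3,"ry":28,"s":21,"vsq":35,"yqk":64}
After op 18 (replace /s 42): {"av":60,"d":91,"l":3,"ry":28,"s":42,"vsq":35,"yqk":64}
After op 19 (add /ig 88): {"av":60,"d":91,"ig":88,"l":3,"ry":28,"s":42,"vsq":35,"yqk":64}
After op 20 (add /ry 77): {"av":60,"d":91,"ig":88,"l":3,"ry":77,"s":42,"vsq":35,"yqk":64}
After op 21 (replace /av 62): {"av":62,"d":91,"ig":88,"l":3,"ry":77,"s":42,"vsq":35,"yqk":64}
After op 22 (remove /l): {"av":62,"d":91,"ig":88,"ry":77,"s":42,"vsq":35,"yqk":64}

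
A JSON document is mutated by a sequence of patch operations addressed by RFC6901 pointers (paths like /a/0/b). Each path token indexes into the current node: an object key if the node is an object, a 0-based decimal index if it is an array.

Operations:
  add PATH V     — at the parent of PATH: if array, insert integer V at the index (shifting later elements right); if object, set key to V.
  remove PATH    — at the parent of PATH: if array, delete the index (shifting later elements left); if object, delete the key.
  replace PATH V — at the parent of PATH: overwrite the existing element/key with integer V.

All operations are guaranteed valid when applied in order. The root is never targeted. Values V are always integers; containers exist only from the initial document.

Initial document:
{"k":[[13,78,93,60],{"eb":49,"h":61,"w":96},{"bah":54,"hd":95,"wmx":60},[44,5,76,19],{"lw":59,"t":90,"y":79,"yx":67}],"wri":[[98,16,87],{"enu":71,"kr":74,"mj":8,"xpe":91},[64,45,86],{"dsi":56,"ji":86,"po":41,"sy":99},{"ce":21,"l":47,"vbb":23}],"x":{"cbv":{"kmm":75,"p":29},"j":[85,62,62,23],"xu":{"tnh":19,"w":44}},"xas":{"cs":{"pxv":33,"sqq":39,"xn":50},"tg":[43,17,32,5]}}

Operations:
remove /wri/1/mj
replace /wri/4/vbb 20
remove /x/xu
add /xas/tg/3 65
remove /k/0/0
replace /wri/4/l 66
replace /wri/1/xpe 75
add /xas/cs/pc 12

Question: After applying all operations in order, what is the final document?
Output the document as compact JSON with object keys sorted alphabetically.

Answer: {"k":[[78,93,60],{"eb":49,"h":61,"w":96},{"bah":54,"hd":95,"wmx":60},[44,5,76,19],{"lw":59,"t":90,"y":79,"yx":67}],"wri":[[98,16,87],{"enu":71,"kr":74,"xpe":75},[64,45,86],{"dsi":56,"ji":86,"po":41,"sy":99},{"ce":21,"l":66,"vbb":20}],"x":{"cbv":{"kmm":75,"p":29},"j":[85,62,62,23]},"xas":{"cs":{"pc":12,"pxv":33,"sqq":39,"xn":50},"tg":[43,17,32,65,5]}}

Derivation:
After op 1 (remove /wri/1/mj): {"k":[[13,78,93,60],{"eb":49,"h":61,"w":96},{"bah":54,"hd":95,"wmx":60},[44,5,76,19],{"lw":59,"t":90,"y":79,"yx":67}],"wri":[[98,16,87],{"enu":71,"kr":74,"xpe":91},[64,45,86],{"dsi":56,"ji":86,"po":41,"sy":99},{"ce":21,"l":47,"vbb":23}],"x":{"cbv":{"kmm":75,"p":29},"j":[85,62,62,23],"xu":{"tnh":19,"w":44}},"xas":{"cs":{"pxv":33,"sqq":39,"xn":50},"tg":[43,17,32,5]}}
After op 2 (replace /wri/4/vbb 20): {"k":[[13,78,93,60],{"eb":49,"h":61,"w":96},{"bah":54,"hd":95,"wmx":60},[44,5,76,19],{"lw":59,"t":90,"y":79,"yx":67}],"wri":[[98,16,87],{"enu":71,"kr":74,"xpe":91},[64,45,86],{"dsi":56,"ji":86,"po":41,"sy":99},{"ce":21,"l":47,"vbb":20}],"x":{"cbv":{"kmm":75,"p":29},"j":[85,62,62,23],"xu":{"tnh":19,"w":44}},"xas":{"cs":{"pxv":33,"sqq":39,"xn":50},"tg":[43,17,32,5]}}
After op 3 (remove /x/xu): {"k":[[13,78,93,60],{"eb":49,"h":61,"w":96},{"bah":54,"hd":95,"wmx":60},[44,5,76,19],{"lw":59,"t":90,"y":79,"yx":67}],"wri":[[98,16,87],{"enu":71,"kr":74,"xpe":91},[64,45,86],{"dsi":56,"ji":86,"po":41,"sy":99},{"ce":21,"l":47,"vbb":20}],"x":{"cbv":{"kmm":75,"p":29},"j":[85,62,62,23]},"xas":{"cs":{"pxv":33,"sqq":39,"xn":50},"tg":[43,17,32,5]}}
After op 4 (add /xas/tg/3 65): {"k":[[13,78,93,60],{"eb":49,"h":61,"w":96},{"bah":54,"hd":95,"wmx":60},[44,5,76,19],{"lw":59,"t":90,"y":79,"yx":67}],"wri":[[98,16,87],{"enu":71,"kr":74,"xpe":91},[64,45,86],{"dsi":56,"ji":86,"po":41,"sy":99},{"ce":21,"l":47,"vbb":20}],"x":{"cbv":{"kmm":75,"p":29},"j":[85,62,62,23]},"xas":{"cs":{"pxv":33,"sqq":39,"xn":50},"tg":[43,17,32,65,5]}}
After op 5 (remove /k/0/0): {"k":[[78,93,60],{"eb":49,"h":61,"w":96},{"bah":54,"hd":95,"wmx":60},[44,5,76,19],{"lw":59,"t":90,"y":79,"yx":67}],"wri":[[98,16,87],{"enu":71,"kr":74,"xpe":91},[64,45,86],{"dsi":56,"ji":86,"po":41,"sy":99},{"ce":21,"l":47,"vbb":20}],"x":{"cbv":{"kmm":75,"p":29},"j":[85,62,62,23]},"xas":{"cs":{"pxv":33,"sqq":39,"xn":50},"tg":[43,17,32,65,5]}}
After op 6 (replace /wri/4/l 66): {"k":[[78,93,60],{"eb":49,"h":61,"w":96},{"bah":54,"hd":95,"wmx":60},[44,5,76,19],{"lw":59,"t":90,"y":79,"yx":67}],"wri":[[98,16,87],{"enu":71,"kr":74,"xpe":91},[64,45,86],{"dsi":56,"ji":86,"po":41,"sy":99},{"ce":21,"l":66,"vbb":20}],"x":{"cbv":{"kmm":75,"p":29},"j":[85,62,62,23]},"xas":{"cs":{"pxv":33,"sqq":39,"xn":50},"tg":[43,17,32,65,5]}}
After op 7 (replace /wri/1/xpe 75): {"k":[[78,93,60],{"eb":49,"h":61,"w":96},{"bah":54,"hd":95,"wmx":60},[44,5,76,19],{"lw":59,"t":90,"y":79,"yx":67}],"wri":[[98,16,87],{"enu":71,"kr":74,"xpe":75},[64,45,86],{"dsi":56,"ji":86,"po":41,"sy":99},{"ce":21,"l":66,"vbb":20}],"x":{"cbv":{"kmm":75,"p":29},"j":[85,62,62,23]},"xas":{"cs":{"pxv":33,"sqq":39,"xn":50},"tg":[43,17,32,65,5]}}
After op 8 (add /xas/cs/pc 12): {"k":[[78,93,60],{"eb":49,"h":61,"w":96},{"bah":54,"hd":95,"wmx":60},[44,5,76,19],{"lw":59,"t":90,"y":79,"yx":67}],"wri":[[98,16,87],{"enu":71,"kr":74,"xpe":75},[64,45,86],{"dsi":56,"ji":86,"po":41,"sy":99},{"ce":21,"l":66,"vbb":20}],"x":{"cbv":{"kmm":75,"p":29},"j":[85,62,62,23]},"xas":{"cs":{"pc":12,"pxv":33,"sqq":39,"xn":50},"tg":[43,17,32,65,5]}}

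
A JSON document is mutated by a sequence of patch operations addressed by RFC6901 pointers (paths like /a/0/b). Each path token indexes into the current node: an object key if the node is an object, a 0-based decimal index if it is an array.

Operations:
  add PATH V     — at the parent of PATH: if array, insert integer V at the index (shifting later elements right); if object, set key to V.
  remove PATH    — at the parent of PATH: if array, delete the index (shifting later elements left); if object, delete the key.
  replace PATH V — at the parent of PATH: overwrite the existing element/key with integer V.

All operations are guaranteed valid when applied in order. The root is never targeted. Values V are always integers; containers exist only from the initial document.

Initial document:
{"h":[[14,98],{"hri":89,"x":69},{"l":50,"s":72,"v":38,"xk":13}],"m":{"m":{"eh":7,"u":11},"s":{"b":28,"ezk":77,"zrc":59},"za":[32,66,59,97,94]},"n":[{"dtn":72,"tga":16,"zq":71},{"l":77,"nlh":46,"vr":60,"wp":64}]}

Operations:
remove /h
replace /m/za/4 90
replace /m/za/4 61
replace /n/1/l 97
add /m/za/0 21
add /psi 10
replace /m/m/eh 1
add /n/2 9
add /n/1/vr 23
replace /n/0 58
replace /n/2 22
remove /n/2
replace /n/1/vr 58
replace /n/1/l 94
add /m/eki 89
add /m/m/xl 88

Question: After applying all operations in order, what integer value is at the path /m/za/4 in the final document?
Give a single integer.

Answer: 97

Derivation:
After op 1 (remove /h): {"m":{"m":{"eh":7,"u":11},"s":{"b":28,"ezk":77,"zrc":59},"za":[32,66,59,97,94]},"n":[{"dtn":72,"tga":16,"zq":71},{"l":77,"nlh":46,"vr":60,"wp":64}]}
After op 2 (replace /m/za/4 90): {"m":{"m":{"eh":7,"u":11},"s":{"b":28,"ezk":77,"zrc":59},"za":[32,66,59,97,90]},"n":[{"dtn":72,"tga":16,"zq":71},{"l":77,"nlh":46,"vr":60,"wp":64}]}
After op 3 (replace /m/za/4 61): {"m":{"m":{"eh":7,"u":11},"s":{"b":28,"ezk":77,"zrc":59},"za":[32,66,59,97,61]},"n":[{"dtn":72,"tga":16,"zq":71},{"l":77,"nlh":46,"vr":60,"wp":64}]}
After op 4 (replace /n/1/l 97): {"m":{"m":{"eh":7,"u":11},"s":{"b":28,"ezk":77,"zrc":59},"za":[32,66,59,97,61]},"n":[{"dtn":72,"tga":16,"zq":71},{"l":97,"nlh":46,"vr":60,"wp":64}]}
After op 5 (add /m/za/0 21): {"m":{"m":{"eh":7,"u":11},"s":{"b":28,"ezk":77,"zrc":59},"za":[21,32,66,59,97,61]},"n":[{"dtn":72,"tga":16,"zq":71},{"l":97,"nlh":46,"vr":60,"wp":64}]}
After op 6 (add /psi 10): {"m":{"m":{"eh":7,"u":11},"s":{"b":28,"ezk":77,"zrc":59},"za":[21,32,66,59,97,61]},"n":[{"dtn":72,"tga":16,"zq":71},{"l":97,"nlh":46,"vr":60,"wp":64}],"psi":10}
After op 7 (replace /m/m/eh 1): {"m":{"m":{"eh":1,"u":11},"s":{"b":28,"ezk":77,"zrc":59},"za":[21,32,66,59,97,61]},"n":[{"dtn":72,"tga":16,"zq":71},{"l":97,"nlh":46,"vr":60,"wp":64}],"psi":10}
After op 8 (add /n/2 9): {"m":{"m":{"eh":1,"u":11},"s":{"b":28,"ezk":77,"zrc":59},"za":[21,32,66,59,97,61]},"n":[{"dtn":72,"tga":16,"zq":71},{"l":97,"nlh":46,"vr":60,"wp":64},9],"psi":10}
After op 9 (add /n/1/vr 23): {"m":{"m":{"eh":1,"u":11},"s":{"b":28,"ezk":77,"zrc":59},"za":[21,32,66,59,97,61]},"n":[{"dtn":72,"tga":16,"zq":71},{"l":97,"nlh":46,"vr":23,"wp":64},9],"psi":10}
After op 10 (replace /n/0 58): {"m":{"m":{"eh":1,"u":11},"s":{"b":28,"ezk":77,"zrc":59},"za":[21,32,66,59,97,61]},"n":[58,{"l":97,"nlh":46,"vr":23,"wp":64},9],"psi":10}
After op 11 (replace /n/2 22): {"m":{"m":{"eh":1,"u":11},"s":{"b":28,"ezk":77,"zrc":59},"za":[21,32,66,59,97,61]},"n":[58,{"l":97,"nlh":46,"vr":23,"wp":64},22],"psi":10}
After op 12 (remove /n/2): {"m":{"m":{"eh":1,"u":11},"s":{"b":28,"ezk":77,"zrc":59},"za":[21,32,66,59,97,61]},"n":[58,{"l":97,"nlh":46,"vr":23,"wp":64}],"psi":10}
After op 13 (replace /n/1/vr 58): {"m":{"m":{"eh":1,"u":11},"s":{"b":28,"ezk":77,"zrc":59},"za":[21,32,66,59,97,61]},"n":[58,{"l":97,"nlh":46,"vr":58,"wp":64}],"psi":10}
After op 14 (replace /n/1/l 94): {"m":{"m":{"eh":1,"u":11},"s":{"b":28,"ezk":77,"zrc":59},"za":[21,32,66,59,97,61]},"n":[58,{"l":94,"nlh":46,"vr":58,"wp":64}],"psi":10}
After op 15 (add /m/eki 89): {"m":{"eki":89,"m":{"eh":1,"u":11},"s":{"b":28,"ezk":77,"zrc":59},"za":[21,32,66,59,97,61]},"n":[58,{"l":94,"nlh":46,"vr":58,"wp":64}],"psi":10}
After op 16 (add /m/m/xl 88): {"m":{"eki":89,"m":{"eh":1,"u":11,"xl":88},"s":{"b":28,"ezk":77,"zrc":59},"za":[21,32,66,59,97,61]},"n":[58,{"l":94,"nlh":46,"vr":58,"wp":64}],"psi":10}
Value at /m/za/4: 97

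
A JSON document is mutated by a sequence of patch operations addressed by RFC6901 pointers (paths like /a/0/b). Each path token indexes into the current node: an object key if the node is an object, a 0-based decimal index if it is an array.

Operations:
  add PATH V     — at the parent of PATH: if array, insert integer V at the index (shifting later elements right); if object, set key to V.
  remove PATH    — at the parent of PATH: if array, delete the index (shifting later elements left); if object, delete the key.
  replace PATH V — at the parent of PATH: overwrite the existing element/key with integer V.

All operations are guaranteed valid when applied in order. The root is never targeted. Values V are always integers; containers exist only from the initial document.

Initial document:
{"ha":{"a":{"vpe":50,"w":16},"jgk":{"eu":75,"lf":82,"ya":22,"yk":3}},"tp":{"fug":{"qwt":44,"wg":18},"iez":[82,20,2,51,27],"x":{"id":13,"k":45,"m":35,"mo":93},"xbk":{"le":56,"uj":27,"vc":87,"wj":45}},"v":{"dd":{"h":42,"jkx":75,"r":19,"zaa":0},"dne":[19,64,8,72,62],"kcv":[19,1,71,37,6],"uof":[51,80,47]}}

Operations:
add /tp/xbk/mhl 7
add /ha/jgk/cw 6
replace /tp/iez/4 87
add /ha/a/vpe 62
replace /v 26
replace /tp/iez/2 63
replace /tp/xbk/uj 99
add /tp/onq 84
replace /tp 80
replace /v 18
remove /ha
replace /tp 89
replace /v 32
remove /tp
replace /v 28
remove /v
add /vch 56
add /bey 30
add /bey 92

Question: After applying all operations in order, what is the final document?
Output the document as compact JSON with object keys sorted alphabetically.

Answer: {"bey":92,"vch":56}

Derivation:
After op 1 (add /tp/xbk/mhl 7): {"ha":{"a":{"vpe":50,"w":16},"jgk":{"eu":75,"lf":82,"ya":22,"yk":3}},"tp":{"fug":{"qwt":44,"wg":18},"iez":[82,20,2,51,27],"x":{"id":13,"k":45,"m":35,"mo":93},"xbk":{"le":56,"mhl":7,"uj":27,"vc":87,"wj":45}},"v":{"dd":{"h":42,"jkx":75,"r":19,"zaa":0},"dne":[19,64,8,72,62],"kcv":[19,1,71,37,6],"uof":[51,80,47]}}
After op 2 (add /ha/jgk/cw 6): {"ha":{"a":{"vpe":50,"w":16},"jgk":{"cw":6,"eu":75,"lf":82,"ya":22,"yk":3}},"tp":{"fug":{"qwt":44,"wg":18},"iez":[82,20,2,51,27],"x":{"id":13,"k":45,"m":35,"mo":93},"xbk":{"le":56,"mhl":7,"uj":27,"vc":87,"wj":45}},"v":{"dd":{"h":42,"jkx":75,"r":19,"zaa":0},"dne":[19,64,8,72,62],"kcv":[19,1,71,37,6],"uof":[51,80,47]}}
After op 3 (replace /tp/iez/4 87): {"ha":{"a":{"vpe":50,"w":16},"jgk":{"cw":6,"eu":75,"lf":82,"ya":22,"yk":3}},"tp":{"fug":{"qwt":44,"wg":18},"iez":[82,20,2,51,87],"x":{"id":13,"k":45,"m":35,"mo":93},"xbk":{"le":56,"mhl":7,"uj":27,"vc":87,"wj":45}},"v":{"dd":{"h":42,"jkx":75,"r":19,"zaa":0},"dne":[19,64,8,72,62],"kcv":[19,1,71,37,6],"uof":[51,80,47]}}
After op 4 (add /ha/a/vpe 62): {"ha":{"a":{"vpe":62,"w":16},"jgk":{"cw":6,"eu":75,"lf":82,"ya":22,"yk":3}},"tp":{"fug":{"qwt":44,"wg":18},"iez":[82,20,2,51,87],"x":{"id":13,"k":45,"m":35,"mo":93},"xbk":{"le":56,"mhl":7,"uj":27,"vc":87,"wj":45}},"v":{"dd":{"h":42,"jkx":75,"r":19,"zaa":0},"dne":[19,64,8,72,62],"kcv":[19,1,71,37,6],"uof":[51,80,47]}}
After op 5 (replace /v 26): {"ha":{"a":{"vpe":62,"w":16},"jgk":{"cw":6,"eu":75,"lf":82,"ya":22,"yk":3}},"tp":{"fug":{"qwt":44,"wg":18},"iez":[82,20,2,51,87],"x":{"id":13,"k":45,"m":35,"mo":93},"xbk":{"le":56,"mhl":7,"uj":27,"vc":87,"wj":45}},"v":26}
After op 6 (replace /tp/iez/2 63): {"ha":{"a":{"vpe":62,"w":16},"jgk":{"cw":6,"eu":75,"lf":82,"ya":22,"yk":3}},"tp":{"fug":{"qwt":44,"wg":18},"iez":[82,20,63,51,87],"x":{"id":13,"k":45,"m":35,"mo":93},"xbk":{"le":56,"mhl":7,"uj":27,"vc":87,"wj":45}},"v":26}
After op 7 (replace /tp/xbk/uj 99): {"ha":{"a":{"vpe":62,"w":16},"jgk":{"cw":6,"eu":75,"lf":82,"ya":22,"yk":3}},"tp":{"fug":{"qwt":44,"wg":18},"iez":[82,20,63,51,87],"x":{"id":13,"k":45,"m":35,"mo":93},"xbk":{"le":56,"mhl":7,"uj":99,"vc":87,"wj":45}},"v":26}
After op 8 (add /tp/onq 84): {"ha":{"a":{"vpe":62,"w":16},"jgk":{"cw":6,"eu":75,"lf":82,"ya":22,"yk":3}},"tp":{"fug":{"qwt":44,"wg":18},"iez":[82,20,63,51,87],"onq":84,"x":{"id":13,"k":45,"m":35,"mo":93},"xbk":{"le":56,"mhl":7,"uj":99,"vc":87,"wj":45}},"v":26}
After op 9 (replace /tp 80): {"ha":{"a":{"vpe":62,"w":16},"jgk":{"cw":6,"eu":75,"lf":82,"ya":22,"yk":3}},"tp":80,"v":26}
After op 10 (replace /v 18): {"ha":{"a":{"vpe":62,"w":16},"jgk":{"cw":6,"eu":75,"lf":82,"ya":22,"yk":3}},"tp":80,"v":18}
After op 11 (remove /ha): {"tp":80,"v":18}
After op 12 (replace /tp 89): {"tp":89,"v":18}
After op 13 (replace /v 32): {"tp":89,"v":32}
After op 14 (remove /tp): {"v":32}
After op 15 (replace /v 28): {"v":28}
After op 16 (remove /v): {}
After op 17 (add /vch 56): {"vch":56}
After op 18 (add /bey 30): {"bey":30,"vch":56}
After op 19 (add /bey 92): {"bey":92,"vch":56}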